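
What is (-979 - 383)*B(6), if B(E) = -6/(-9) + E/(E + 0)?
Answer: -2270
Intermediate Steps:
B(E) = 5/3 (B(E) = -6*(-⅑) + E/E = ⅔ + 1 = 5/3)
(-979 - 383)*B(6) = (-979 - 383)*(5/3) = -1362*5/3 = -2270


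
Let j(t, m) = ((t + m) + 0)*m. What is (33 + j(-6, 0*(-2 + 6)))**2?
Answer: 1089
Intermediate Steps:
j(t, m) = m*(m + t) (j(t, m) = ((m + t) + 0)*m = (m + t)*m = m*(m + t))
(33 + j(-6, 0*(-2 + 6)))**2 = (33 + (0*(-2 + 6))*(0*(-2 + 6) - 6))**2 = (33 + (0*4)*(0*4 - 6))**2 = (33 + 0*(0 - 6))**2 = (33 + 0*(-6))**2 = (33 + 0)**2 = 33**2 = 1089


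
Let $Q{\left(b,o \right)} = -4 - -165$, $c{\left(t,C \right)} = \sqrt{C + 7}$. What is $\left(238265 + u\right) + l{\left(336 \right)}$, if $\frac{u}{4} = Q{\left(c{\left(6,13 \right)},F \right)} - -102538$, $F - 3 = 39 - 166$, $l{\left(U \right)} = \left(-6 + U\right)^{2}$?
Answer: $757961$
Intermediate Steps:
$c{\left(t,C \right)} = \sqrt{7 + C}$
$F = -124$ ($F = 3 + \left(39 - 166\right) = 3 - 127 = -124$)
$Q{\left(b,o \right)} = 161$ ($Q{\left(b,o \right)} = -4 + 165 = 161$)
$u = 410796$ ($u = 4 \left(161 - -102538\right) = 4 \left(161 + 102538\right) = 4 \cdot 102699 = 410796$)
$\left(238265 + u\right) + l{\left(336 \right)} = \left(238265 + 410796\right) + \left(-6 + 336\right)^{2} = 649061 + 330^{2} = 649061 + 108900 = 757961$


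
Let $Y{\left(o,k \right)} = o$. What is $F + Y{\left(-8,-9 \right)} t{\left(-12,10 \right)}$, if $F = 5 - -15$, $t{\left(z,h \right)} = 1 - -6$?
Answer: $-36$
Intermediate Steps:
$t{\left(z,h \right)} = 7$ ($t{\left(z,h \right)} = 1 + 6 = 7$)
$F = 20$ ($F = 5 + 15 = 20$)
$F + Y{\left(-8,-9 \right)} t{\left(-12,10 \right)} = 20 - 56 = -36$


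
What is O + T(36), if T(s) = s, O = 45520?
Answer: 45556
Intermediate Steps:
O + T(36) = 45520 + 36 = 45556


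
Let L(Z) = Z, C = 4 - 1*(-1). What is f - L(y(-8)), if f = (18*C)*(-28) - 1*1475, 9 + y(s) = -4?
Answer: -3982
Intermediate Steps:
C = 5 (C = 4 + 1 = 5)
y(s) = -13 (y(s) = -9 - 4 = -13)
f = -3995 (f = (18*5)*(-28) - 1*1475 = 90*(-28) - 1475 = -2520 - 1475 = -3995)
f - L(y(-8)) = -3995 - 1*(-13) = -3995 + 13 = -3982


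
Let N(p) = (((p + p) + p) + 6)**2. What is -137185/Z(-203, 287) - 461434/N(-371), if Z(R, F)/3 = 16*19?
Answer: -56178016291/372536496 ≈ -150.80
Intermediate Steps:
Z(R, F) = 912 (Z(R, F) = 3*(16*19) = 3*304 = 912)
N(p) = (6 + 3*p)**2 (N(p) = ((2*p + p) + 6)**2 = (3*p + 6)**2 = (6 + 3*p)**2)
-137185/Z(-203, 287) - 461434/N(-371) = -137185/912 - 461434*1/(9*(2 - 371)**2) = -137185*1/912 - 461434/(9*(-369)**2) = -137185/912 - 461434/(9*136161) = -137185/912 - 461434/1225449 = -56178016291/372536496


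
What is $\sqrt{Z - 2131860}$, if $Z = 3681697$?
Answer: $\sqrt{1549837} \approx 1244.9$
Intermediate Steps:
$\sqrt{Z - 2131860} = \sqrt{3681697 - 2131860} = \sqrt{1549837}$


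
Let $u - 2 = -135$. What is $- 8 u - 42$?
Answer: $1022$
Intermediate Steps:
$u = -133$ ($u = 2 - 135 = -133$)
$- 8 u - 42 = \left(-8\right) \left(-133\right) - 42 = 1064 - 42 = 1022$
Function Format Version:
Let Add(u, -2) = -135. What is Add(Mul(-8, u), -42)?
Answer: 1022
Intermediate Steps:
u = -133 (u = Add(2, -135) = -133)
Add(Mul(-8, u), -42) = Add(Mul(-8, -133), -42) = Add(1064, -42) = 1022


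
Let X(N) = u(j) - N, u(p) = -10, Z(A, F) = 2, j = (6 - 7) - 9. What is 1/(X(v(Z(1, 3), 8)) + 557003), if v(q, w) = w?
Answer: 1/556985 ≈ 1.7954e-6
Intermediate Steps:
j = -10 (j = -1 - 9 = -10)
X(N) = -10 - N
1/(X(v(Z(1, 3), 8)) + 557003) = 1/((-10 - 1*8) + 557003) = 1/((-10 - 8) + 557003) = 1/(-18 + 557003) = 1/556985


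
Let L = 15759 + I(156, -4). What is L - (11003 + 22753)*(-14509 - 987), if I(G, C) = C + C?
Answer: 523098727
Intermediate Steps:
I(G, C) = 2*C
L = 15751 (L = 15759 + 2*(-4) = 15759 - 8 = 15751)
L - (11003 + 22753)*(-14509 - 987) = 15751 - (11003 + 22753)*(-14509 - 987) = 15751 - 33756*(-15496) = 15751 - 1*(-523082976) = 15751 + 523082976 = 523098727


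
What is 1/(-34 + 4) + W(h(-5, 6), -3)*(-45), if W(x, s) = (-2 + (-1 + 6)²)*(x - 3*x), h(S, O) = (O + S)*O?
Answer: 372599/30 ≈ 12420.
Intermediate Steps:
h(S, O) = O*(O + S)
W(x, s) = -46*x (W(x, s) = (-2 + 5²)*(-2*x) = (-2 + 25)*(-2*x) = 23*(-2*x) = -46*x)
1/(-34 + 4) + W(h(-5, 6), -3)*(-45) = 1/(-34 + 4) - 276*(6 - 5)*(-45) = 1/(-30) - 276*(-45) = -1/30 - 46*6*(-45) = -1/30 - 276*(-45) = -1/30 + 12420 = 372599/30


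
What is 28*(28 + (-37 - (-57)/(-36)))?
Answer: -889/3 ≈ -296.33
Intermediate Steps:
28*(28 + (-37 - (-57)/(-36))) = 28*(28 + (-37 - (-57)*(-1)/36)) = 28*(28 + (-37 - 1*19/12)) = 28*(28 + (-37 - 19/12)) = 28*(28 - 463/12) = 28*(-127/12) = -889/3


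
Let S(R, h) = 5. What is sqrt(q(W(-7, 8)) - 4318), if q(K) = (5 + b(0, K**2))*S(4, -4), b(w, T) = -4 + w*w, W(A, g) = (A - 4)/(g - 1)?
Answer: I*sqrt(4313) ≈ 65.673*I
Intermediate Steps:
W(A, g) = (-4 + A)/(-1 + g)
b(w, T) = -4 + w**2
q(K) = 5 (q(K) = (5 + (-4 + 0**2))*5 = (5 + (-4 + 0))*5 = (5 - 4)*5 = 1*5 = 5)
sqrt(q(W(-7, 8)) - 4318) = sqrt(5 - 4318) = sqrt(-4313) = I*sqrt(4313)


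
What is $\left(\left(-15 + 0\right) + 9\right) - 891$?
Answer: $-897$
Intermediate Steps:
$\left(\left(-15 + 0\right) + 9\right) - 891 = \left(-15 + 9\right) - 891 = -6 - 891 = -897$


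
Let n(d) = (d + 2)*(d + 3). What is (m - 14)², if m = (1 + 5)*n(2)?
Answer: 11236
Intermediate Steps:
n(d) = (2 + d)*(3 + d)
m = 120 (m = (1 + 5)*(6 + 2² + 5*2) = 6*(6 + 4 + 10) = 6*20 = 120)
(m - 14)² = (120 - 14)² = 106² = 11236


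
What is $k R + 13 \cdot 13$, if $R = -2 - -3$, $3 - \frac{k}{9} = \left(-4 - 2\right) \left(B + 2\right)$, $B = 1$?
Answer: $358$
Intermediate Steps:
$k = 189$ ($k = 27 - 9 \left(-4 - 2\right) \left(1 + 2\right) = 27 - 9 \left(\left(-6\right) 3\right) = 27 - -162 = 27 + 162 = 189$)
$R = 1$ ($R = -2 + 3 = 1$)
$k R + 13 \cdot 13 = 189 \cdot 1 + 13 \cdot 13 = 189 + 169 = 358$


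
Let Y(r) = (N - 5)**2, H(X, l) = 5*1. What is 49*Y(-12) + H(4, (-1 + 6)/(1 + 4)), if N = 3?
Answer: 201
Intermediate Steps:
H(X, l) = 5
Y(r) = 4 (Y(r) = (3 - 5)**2 = (-2)**2 = 4)
49*Y(-12) + H(4, (-1 + 6)/(1 + 4)) = 49*4 + 5 = 196 + 5 = 201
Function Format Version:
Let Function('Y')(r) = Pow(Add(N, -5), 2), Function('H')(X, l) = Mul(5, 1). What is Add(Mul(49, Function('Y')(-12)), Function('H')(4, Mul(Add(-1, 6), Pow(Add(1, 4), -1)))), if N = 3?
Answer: 201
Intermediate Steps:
Function('H')(X, l) = 5
Function('Y')(r) = 4 (Function('Y')(r) = Pow(Add(3, -5), 2) = Pow(-2, 2) = 4)
Add(Mul(49, Function('Y')(-12)), Function('H')(4, Mul(Add(-1, 6), Pow(Add(1, 4), -1)))) = Add(Mul(49, 4), 5) = Add(196, 5) = 201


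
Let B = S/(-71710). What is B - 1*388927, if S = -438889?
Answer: -27889516281/71710 ≈ -3.8892e+5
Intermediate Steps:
B = 438889/71710 (B = -438889/(-71710) = -438889*(-1/71710) = 438889/71710 ≈ 6.1203)
B - 1*388927 = 438889/71710 - 1*388927 = 438889/71710 - 388927 = -27889516281/71710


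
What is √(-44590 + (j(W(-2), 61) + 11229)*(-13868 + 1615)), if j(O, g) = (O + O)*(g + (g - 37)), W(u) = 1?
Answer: I*√139716537 ≈ 11820.0*I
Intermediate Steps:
j(O, g) = 2*O*(-37 + 2*g) (j(O, g) = (2*O)*(g + (-37 + g)) = (2*O)*(-37 + 2*g) = 2*O*(-37 + 2*g))
√(-44590 + (j(W(-2), 61) + 11229)*(-13868 + 1615)) = √(-44590 + (2*1*(-37 + 2*61) + 11229)*(-13868 + 1615)) = √(-44590 + (2*1*(-37 + 122) + 11229)*(-12253)) = √(-44590 + (2*1*85 + 11229)*(-12253)) = √(-44590 + (170 + 11229)*(-12253)) = √(-44590 + 11399*(-12253)) = √(-44590 - 139671947) = √(-139716537) = I*√139716537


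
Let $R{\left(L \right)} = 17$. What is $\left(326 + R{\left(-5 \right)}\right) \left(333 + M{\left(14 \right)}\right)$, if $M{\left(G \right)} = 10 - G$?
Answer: $112847$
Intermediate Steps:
$\left(326 + R{\left(-5 \right)}\right) \left(333 + M{\left(14 \right)}\right) = \left(326 + 17\right) \left(333 + \left(10 - 14\right)\right) = 343 \left(333 + \left(10 - 14\right)\right) = 343 \left(333 - 4\right) = 343 \cdot 329 = 112847$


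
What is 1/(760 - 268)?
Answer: 1/492 ≈ 0.0020325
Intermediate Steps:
1/(760 - 268) = 1/492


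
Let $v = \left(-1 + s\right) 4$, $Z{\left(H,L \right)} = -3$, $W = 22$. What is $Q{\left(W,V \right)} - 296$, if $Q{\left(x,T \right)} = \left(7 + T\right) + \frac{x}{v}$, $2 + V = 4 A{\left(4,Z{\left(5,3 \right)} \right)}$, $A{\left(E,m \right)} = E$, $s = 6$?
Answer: $- \frac{2739}{10} \approx -273.9$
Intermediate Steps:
$v = 20$ ($v = \left(-1 + 6\right) 4 = 5 \cdot 4 = 20$)
$V = 14$ ($V = -2 + 4 \cdot 4 = -2 + 16 = 14$)
$Q{\left(x,T \right)} = 7 + T + \frac{x}{20}$ ($Q{\left(x,T \right)} = \left(7 + T\right) + \frac{x}{20} = 7 + T + \frac{x}{20}$)
$Q{\left(W,V \right)} - 296 = \left(7 + 14 + \frac{1}{20} \cdot 22\right) - 296 = \left(7 + 14 + \frac{11}{10}\right) - 296 = \frac{221}{10} - 296 = - \frac{2739}{10}$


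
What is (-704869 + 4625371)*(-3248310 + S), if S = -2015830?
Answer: -20638071398280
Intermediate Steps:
(-704869 + 4625371)*(-3248310 + S) = (-704869 + 4625371)*(-3248310 - 2015830) = 3920502*(-5264140) = -20638071398280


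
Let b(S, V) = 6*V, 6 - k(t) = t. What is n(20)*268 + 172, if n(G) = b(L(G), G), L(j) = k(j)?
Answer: 32332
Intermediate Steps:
k(t) = 6 - t
L(j) = 6 - j
n(G) = 6*G
n(20)*268 + 172 = (6*20)*268 + 172 = 120*268 + 172 = 32160 + 172 = 32332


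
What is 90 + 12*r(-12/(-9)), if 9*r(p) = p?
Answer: 826/9 ≈ 91.778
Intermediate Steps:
r(p) = p/9
90 + 12*r(-12/(-9)) = 90 + 12*((-12/(-9))/9) = 90 + 12*((-12*(-⅑))/9) = 90 + 12*((⅑)*(4/3)) = 90 + 12*(4/27) = 90 + 16/9 = 826/9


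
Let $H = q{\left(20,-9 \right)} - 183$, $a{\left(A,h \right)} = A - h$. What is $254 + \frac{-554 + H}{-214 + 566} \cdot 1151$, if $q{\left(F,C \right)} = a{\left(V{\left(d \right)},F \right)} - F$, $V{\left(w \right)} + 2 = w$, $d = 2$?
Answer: $- \frac{804919}{352} \approx -2286.7$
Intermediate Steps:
$V{\left(w \right)} = -2 + w$
$q{\left(F,C \right)} = - 2 F$ ($q{\left(F,C \right)} = \left(\left(-2 + 2\right) - F\right) - F = \left(0 - F\right) - F = - F - F = - 2 F$)
$H = -223$ ($H = \left(-2\right) 20 - 183 = -40 - 183 = -223$)
$254 + \frac{-554 + H}{-214 + 566} \cdot 1151 = 254 + \frac{-554 - 223}{-214 + 566} \cdot 1151 = 254 + - \frac{777}{352} \cdot 1151 = 254 + \left(-777\right) \frac{1}{352} \cdot 1151 = 254 - \frac{894327}{352} = - \frac{804919}{352}$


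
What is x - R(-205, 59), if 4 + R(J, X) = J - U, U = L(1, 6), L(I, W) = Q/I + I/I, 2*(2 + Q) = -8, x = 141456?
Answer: 141660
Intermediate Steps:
Q = -6 (Q = -2 + (½)*(-8) = -2 - 4 = -6)
L(I, W) = 1 - 6/I (L(I, W) = -6/I + I/I = -6/I + 1 = 1 - 6/I)
U = -5 (U = (-6 + 1)/1 = 1*(-5) = -5)
R(J, X) = 1 + J (R(J, X) = -4 + (J - 1*(-5)) = -4 + (J + 5) = -4 + (5 + J) = 1 + J)
x - R(-205, 59) = 141456 - (1 - 205) = 141456 - 1*(-204) = 141456 + 204 = 141660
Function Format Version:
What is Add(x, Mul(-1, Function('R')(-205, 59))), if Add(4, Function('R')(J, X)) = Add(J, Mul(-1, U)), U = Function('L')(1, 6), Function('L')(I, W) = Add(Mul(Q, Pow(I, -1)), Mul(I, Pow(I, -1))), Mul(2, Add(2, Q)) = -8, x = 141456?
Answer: 141660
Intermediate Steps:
Q = -6 (Q = Add(-2, Mul(Rational(1, 2), -8)) = Add(-2, -4) = -6)
Function('L')(I, W) = Add(1, Mul(-6, Pow(I, -1))) (Function('L')(I, W) = Add(Mul(-6, Pow(I, -1)), Mul(I, Pow(I, -1))) = Add(Mul(-6, Pow(I, -1)), 1) = Add(1, Mul(-6, Pow(I, -1))))
U = -5 (U = Mul(Pow(1, -1), Add(-6, 1)) = Mul(1, -5) = -5)
Function('R')(J, X) = Add(1, J) (Function('R')(J, X) = Add(-4, Add(J, Mul(-1, -5))) = Add(-4, Add(J, 5)) = Add(-4, Add(5, J)) = Add(1, J))
Add(x, Mul(-1, Function('R')(-205, 59))) = Add(141456, Mul(-1, Add(1, -205))) = Add(141456, Mul(-1, -204)) = Add(141456, 204) = 141660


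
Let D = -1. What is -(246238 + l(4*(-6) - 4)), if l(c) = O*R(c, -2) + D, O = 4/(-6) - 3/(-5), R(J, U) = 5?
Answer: -738710/3 ≈ -2.4624e+5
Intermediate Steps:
O = -1/15 (O = 4*(-1/6) - 3*(-1/5) = -2/3 + 3/5 = -1/15 ≈ -0.066667)
l(c) = -4/3 (l(c) = -1/15*5 - 1 = -1/3 - 1 = -4/3)
-(246238 + l(4*(-6) - 4)) = -(246238 - 4/3) = -1*738710/3 = -738710/3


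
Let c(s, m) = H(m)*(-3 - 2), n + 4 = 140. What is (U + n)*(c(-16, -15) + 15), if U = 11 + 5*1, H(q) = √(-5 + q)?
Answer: 2280 - 1520*I*√5 ≈ 2280.0 - 3398.8*I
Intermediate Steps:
n = 136 (n = -4 + 140 = 136)
c(s, m) = -5*√(-5 + m) (c(s, m) = √(-5 + m)*(-3 - 2) = √(-5 + m)*(-5) = -5*√(-5 + m))
U = 16 (U = 11 + 5 = 16)
(U + n)*(c(-16, -15) + 15) = (16 + 136)*(-5*√(-5 - 15) + 15) = 152*(-10*I*√5 + 15) = 152*(15 - 10*I*√5) = 2280 - 1520*I*√5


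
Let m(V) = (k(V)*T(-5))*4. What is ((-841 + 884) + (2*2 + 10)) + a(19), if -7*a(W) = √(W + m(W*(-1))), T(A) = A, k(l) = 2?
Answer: 57 - I*√21/7 ≈ 57.0 - 0.65465*I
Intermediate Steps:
m(V) = -40 (m(V) = (2*(-5))*4 = -10*4 = -40)
a(W) = -√(-40 + W)/7 (a(W) = -√(W - 40)/7 = -√(-40 + W)/7)
((-841 + 884) + (2*2 + 10)) + a(19) = ((-841 + 884) + (2*2 + 10)) - √(-40 + 19)/7 = (43 + (4 + 10)) - I*√21/7 = (43 + 14) - I*√21/7 = 57 - I*√21/7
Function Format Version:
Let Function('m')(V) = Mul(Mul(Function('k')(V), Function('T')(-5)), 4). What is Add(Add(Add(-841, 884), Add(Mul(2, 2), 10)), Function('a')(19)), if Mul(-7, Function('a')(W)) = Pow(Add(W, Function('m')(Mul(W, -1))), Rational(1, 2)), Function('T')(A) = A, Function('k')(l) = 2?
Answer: Add(57, Mul(Rational(-1, 7), I, Pow(21, Rational(1, 2)))) ≈ Add(57.000, Mul(-0.65465, I))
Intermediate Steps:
Function('m')(V) = -40 (Function('m')(V) = Mul(Mul(2, -5), 4) = Mul(-10, 4) = -40)
Function('a')(W) = Mul(Rational(-1, 7), Pow(Add(-40, W), Rational(1, 2))) (Function('a')(W) = Mul(Rational(-1, 7), Pow(Add(W, -40), Rational(1, 2))) = Mul(Rational(-1, 7), Pow(Add(-40, W), Rational(1, 2))))
Add(Add(Add(-841, 884), Add(Mul(2, 2), 10)), Function('a')(19)) = Add(Add(Add(-841, 884), Add(Mul(2, 2), 10)), Mul(Rational(-1, 7), Pow(Add(-40, 19), Rational(1, 2)))) = Add(Add(43, Add(4, 10)), Mul(Rational(-1, 7), Pow(-21, Rational(1, 2)))) = Add(Add(43, 14), Mul(Rational(-1, 7), Mul(I, Pow(21, Rational(1, 2))))) = Add(57, Mul(Rational(-1, 7), I, Pow(21, Rational(1, 2))))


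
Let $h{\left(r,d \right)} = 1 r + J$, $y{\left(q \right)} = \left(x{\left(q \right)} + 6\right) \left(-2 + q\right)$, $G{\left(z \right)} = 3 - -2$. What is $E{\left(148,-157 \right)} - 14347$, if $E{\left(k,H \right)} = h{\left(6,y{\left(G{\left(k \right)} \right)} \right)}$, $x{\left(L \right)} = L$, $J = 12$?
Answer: $-14329$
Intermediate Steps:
$G{\left(z \right)} = 5$ ($G{\left(z \right)} = 3 + 2 = 5$)
$y{\left(q \right)} = \left(-2 + q\right) \left(6 + q\right)$ ($y{\left(q \right)} = \left(q + 6\right) \left(-2 + q\right) = \left(6 + q\right) \left(-2 + q\right) = \left(-2 + q\right) \left(6 + q\right)$)
$h{\left(r,d \right)} = 12 + r$ ($h{\left(r,d \right)} = 1 r + 12 = r + 12 = 12 + r$)
$E{\left(k,H \right)} = 18$ ($E{\left(k,H \right)} = 12 + 6 = 18$)
$E{\left(148,-157 \right)} - 14347 = 18 - 14347 = -14329$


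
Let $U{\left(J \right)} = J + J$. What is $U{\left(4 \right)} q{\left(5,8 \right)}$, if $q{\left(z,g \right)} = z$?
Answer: $40$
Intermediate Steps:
$U{\left(J \right)} = 2 J$
$U{\left(4 \right)} q{\left(5,8 \right)} = 2 \cdot 4 \cdot 5 = 8 \cdot 5 = 40$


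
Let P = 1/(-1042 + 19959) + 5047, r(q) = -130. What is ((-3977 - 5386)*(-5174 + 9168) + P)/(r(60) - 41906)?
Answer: 117886881779/132532502 ≈ 889.49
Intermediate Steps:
P = 95474100/18917 (P = 1/18917 + 5047 = 95474100/18917 ≈ 5047.0)
((-3977 - 5386)*(-5174 + 9168) + P)/(r(60) - 41906) = ((-3977 - 5386)*(-5174 + 9168) + 95474100/18917)/(-130 - 41906) = (-9363*3994 + 95474100/18917)/(-42036) = (-37395822 + 95474100/18917)*(-1/42036) = -707321290674/18917*(-1/42036) = 117886881779/132532502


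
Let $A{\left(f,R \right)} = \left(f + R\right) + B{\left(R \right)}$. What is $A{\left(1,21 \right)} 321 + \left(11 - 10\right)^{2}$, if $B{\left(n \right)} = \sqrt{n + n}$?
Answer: $7063 + 321 \sqrt{42} \approx 9143.3$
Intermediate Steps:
$B{\left(n \right)} = \sqrt{2} \sqrt{n}$ ($B{\left(n \right)} = \sqrt{2 n} = \sqrt{2} \sqrt{n}$)
$A{\left(f,R \right)} = R + f + \sqrt{2} \sqrt{R}$ ($A{\left(f,R \right)} = \left(f + R\right) + \sqrt{2} \sqrt{R} = \left(R + f\right) + \sqrt{2} \sqrt{R} = R + f + \sqrt{2} \sqrt{R}$)
$A{\left(1,21 \right)} 321 + \left(11 - 10\right)^{2} = \left(21 + 1 + \sqrt{2} \sqrt{21}\right) 321 + \left(11 - 10\right)^{2} = \left(21 + 1 + \sqrt{42}\right) 321 + 1^{2} = \left(22 + \sqrt{42}\right) 321 + 1 = \left(7062 + 321 \sqrt{42}\right) + 1 = 7063 + 321 \sqrt{42}$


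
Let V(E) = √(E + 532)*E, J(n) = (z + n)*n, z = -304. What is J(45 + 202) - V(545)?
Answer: -14079 - 545*√1077 ≈ -31965.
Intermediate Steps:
J(n) = n*(-304 + n) (J(n) = (-304 + n)*n = n*(-304 + n))
V(E) = E*√(532 + E) (V(E) = √(532 + E)*E = E*√(532 + E))
J(45 + 202) - V(545) = (45 + 202)*(-304 + (45 + 202)) - 545*√(532 + 545) = 247*(-304 + 247) - 545*√1077 = 247*(-57) - 545*√1077 = -14079 - 545*√1077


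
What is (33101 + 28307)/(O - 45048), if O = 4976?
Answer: -7676/5009 ≈ -1.5324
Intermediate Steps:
(33101 + 28307)/(O - 45048) = (33101 + 28307)/(4976 - 45048) = 61408/(-40072) = 61408*(-1/40072) = -7676/5009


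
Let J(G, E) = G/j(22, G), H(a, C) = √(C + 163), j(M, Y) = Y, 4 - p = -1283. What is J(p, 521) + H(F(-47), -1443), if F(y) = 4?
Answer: 1 + 16*I*√5 ≈ 1.0 + 35.777*I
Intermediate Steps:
p = 1287 (p = 4 - 1*(-1283) = 4 + 1283 = 1287)
H(a, C) = √(163 + C)
J(G, E) = 1 (J(G, E) = G/G = 1)
J(p, 521) + H(F(-47), -1443) = 1 + √(163 - 1443) = 1 + √(-1280) = 1 + 16*I*√5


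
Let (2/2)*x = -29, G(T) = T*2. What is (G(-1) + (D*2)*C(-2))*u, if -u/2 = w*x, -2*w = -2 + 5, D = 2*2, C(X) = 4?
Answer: -2610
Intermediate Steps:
G(T) = 2*T
D = 4
x = -29
w = -3/2 (w = -(-2 + 5)/2 = -1/2*3 = -3/2 ≈ -1.5000)
u = -87 (u = -(-3)*(-29) = -2*87/2 = -87)
(G(-1) + (D*2)*C(-2))*u = (2*(-1) + (4*2)*4)*(-87) = (-2 + 8*4)*(-87) = (-2 + 32)*(-87) = 30*(-87) = -2610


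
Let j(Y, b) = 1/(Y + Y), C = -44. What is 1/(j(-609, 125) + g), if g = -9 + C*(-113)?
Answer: 1218/6044933 ≈ 0.00020149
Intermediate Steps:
j(Y, b) = 1/(2*Y)
g = 4963 (g = -9 - 44*(-113) = -9 + 4972 = 4963)
1/(j(-609, 125) + g) = 1/((½)/(-609) + 4963) = 1/((½)*(-1/609) + 4963) = 1/(-1/1218 + 4963) = 1/(6044933/1218) = 1218/6044933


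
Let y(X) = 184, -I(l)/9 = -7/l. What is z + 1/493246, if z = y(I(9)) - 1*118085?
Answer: -58154196645/493246 ≈ -1.1790e+5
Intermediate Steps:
I(l) = 63/l (I(l) = -(-63)/l = 63/l)
z = -117901 (z = 184 - 1*118085 = 184 - 118085 = -117901)
z + 1/493246 = -117901 + 1/493246 = -58154196645/493246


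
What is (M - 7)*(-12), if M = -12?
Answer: 228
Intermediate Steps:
(M - 7)*(-12) = (-12 - 7)*(-12) = -19*(-12) = 228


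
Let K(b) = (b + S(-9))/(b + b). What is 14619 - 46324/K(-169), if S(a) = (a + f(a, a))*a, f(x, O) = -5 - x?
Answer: -3461189/31 ≈ -1.1165e+5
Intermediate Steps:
S(a) = -5*a (S(a) = (a + (-5 - a))*a = -5*a)
K(b) = (45 + b)/(2*b) (K(b) = (b - 5*(-9))/(b + b) = (b + 45)/((2*b)) = (45 + b)*(1/(2*b)) = (45 + b)/(2*b))
14619 - 46324/K(-169) = 14619 - 46324*(-338/(45 - 169)) = 14619 - 46324/((½)*(-1/169)*(-124)) = 14619 - 46324/62/169 = 14619 - 46324*169/62 = 14619 - 3914378/31 = -3461189/31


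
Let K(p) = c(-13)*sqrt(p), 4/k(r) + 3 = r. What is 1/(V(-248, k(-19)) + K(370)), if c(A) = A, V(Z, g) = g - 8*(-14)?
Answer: -1353/605323 - 1573*sqrt(370)/6053230 ≈ -0.0072337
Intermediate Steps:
k(r) = 4/(-3 + r)
V(Z, g) = 112 + g (V(Z, g) = g + 112 = 112 + g)
K(p) = -13*sqrt(p)
1/(V(-248, k(-19)) + K(370)) = 1/((112 + 4/(-3 - 19)) - 13*sqrt(370)) = 1/((112 + 4/(-22)) - 13*sqrt(370)) = 1/((112 + 4*(-1/22)) - 13*sqrt(370)) = 1/((112 - 2/11) - 13*sqrt(370)) = 1/(1230/11 - 13*sqrt(370))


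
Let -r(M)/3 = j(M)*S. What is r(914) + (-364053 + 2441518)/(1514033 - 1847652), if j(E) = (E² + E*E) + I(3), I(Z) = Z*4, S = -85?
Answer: 10933849818455/25663 ≈ 4.2606e+8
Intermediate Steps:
I(Z) = 4*Z
j(E) = 12 + 2*E² (j(E) = (E² + E*E) + 4*3 = (E² + E²) + 12 = 2*E² + 12 = 12 + 2*E²)
r(M) = 3060 + 510*M² (r(M) = -3*(12 + 2*M²)*(-85) = -3*(-1020 - 170*M²) = 3060 + 510*M²)
r(914) + (-364053 + 2441518)/(1514033 - 1847652) = (3060 + 510*914²) + (-364053 + 2441518)/(1514033 - 1847652) = (3060 + 510*835396) + 2077465/(-333619) = (3060 + 426051960) + 2077465*(-1/333619) = 426055020 - 159805/25663 = 10933849818455/25663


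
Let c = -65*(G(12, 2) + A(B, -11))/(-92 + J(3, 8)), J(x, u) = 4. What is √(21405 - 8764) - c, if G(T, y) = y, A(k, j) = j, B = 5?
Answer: 585/88 + √12641 ≈ 119.08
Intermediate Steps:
c = -585/88 (c = -65*(2 - 11)/(-92 + 4) = -(-585)/(-88) = -(-585)*(-1)/88 = -65*9/88 = -585/88 ≈ -6.6477)
√(21405 - 8764) - c = √(21405 - 8764) - 1*(-585/88) = √12641 + 585/88 = 585/88 + √12641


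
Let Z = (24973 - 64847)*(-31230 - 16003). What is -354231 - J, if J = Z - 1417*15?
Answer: -1883701618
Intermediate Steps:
Z = 1883368642 (Z = -39874*(-47233) = 1883368642)
J = 1883347387 (J = 1883368642 - 1417*15 = 1883368642 - 21255 = 1883347387)
-354231 - J = -354231 - 1*1883347387 = -354231 - 1883347387 = -1883701618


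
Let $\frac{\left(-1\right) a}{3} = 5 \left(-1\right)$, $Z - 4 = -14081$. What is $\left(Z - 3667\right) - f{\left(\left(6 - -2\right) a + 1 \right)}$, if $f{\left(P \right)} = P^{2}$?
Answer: $-32385$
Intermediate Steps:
$Z = -14077$ ($Z = 4 - 14081 = -14077$)
$a = 15$ ($a = - 3 \cdot 5 \left(-1\right) = \left(-3\right) \left(-5\right) = 15$)
$\left(Z - 3667\right) - f{\left(\left(6 - -2\right) a + 1 \right)} = \left(-14077 - 3667\right) - \left(\left(6 - -2\right) 15 + 1\right)^{2} = \left(-14077 - 3667\right) - \left(\left(6 + 2\right) 15 + 1\right)^{2} = -17744 - \left(8 \cdot 15 + 1\right)^{2} = -17744 - \left(120 + 1\right)^{2} = -17744 - 121^{2} = -17744 - 14641 = -32385$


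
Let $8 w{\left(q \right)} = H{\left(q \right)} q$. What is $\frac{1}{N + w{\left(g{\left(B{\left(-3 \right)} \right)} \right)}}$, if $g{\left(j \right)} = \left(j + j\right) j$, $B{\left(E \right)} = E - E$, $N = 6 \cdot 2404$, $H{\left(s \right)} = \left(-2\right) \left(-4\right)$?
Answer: $\frac{1}{14424} \approx 6.9329 \cdot 10^{-5}$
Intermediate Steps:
$H{\left(s \right)} = 8$
$N = 14424$
$B{\left(E \right)} = 0$
$g{\left(j \right)} = 2 j^{2}$ ($g{\left(j \right)} = 2 j j = 2 j^{2}$)
$w{\left(q \right)} = q$ ($w{\left(q \right)} = \frac{8 q}{8} = q$)
$\frac{1}{N + w{\left(g{\left(B{\left(-3 \right)} \right)} \right)}} = \frac{1}{14424 + 2 \cdot 0^{2}} = \frac{1}{14424 + 2 \cdot 0} = \frac{1}{14424 + 0} = \frac{1}{14424}$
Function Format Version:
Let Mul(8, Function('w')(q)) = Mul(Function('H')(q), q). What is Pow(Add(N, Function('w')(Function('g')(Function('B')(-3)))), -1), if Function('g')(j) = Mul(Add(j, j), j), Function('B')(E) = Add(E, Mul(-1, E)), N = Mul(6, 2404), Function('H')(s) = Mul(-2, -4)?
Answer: Rational(1, 14424) ≈ 6.9329e-5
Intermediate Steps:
Function('H')(s) = 8
N = 14424
Function('B')(E) = 0
Function('g')(j) = Mul(2, Pow(j, 2)) (Function('g')(j) = Mul(Mul(2, j), j) = Mul(2, Pow(j, 2)))
Function('w')(q) = q (Function('w')(q) = Mul(Rational(1, 8), Mul(8, q)) = q)
Pow(Add(N, Function('w')(Function('g')(Function('B')(-3)))), -1) = Pow(Add(14424, Mul(2, Pow(0, 2))), -1) = Pow(Add(14424, Mul(2, 0)), -1) = Pow(Add(14424, 0), -1) = Pow(14424, -1) = Rational(1, 14424)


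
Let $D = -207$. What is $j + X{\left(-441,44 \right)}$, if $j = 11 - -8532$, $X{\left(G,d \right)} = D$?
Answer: $8336$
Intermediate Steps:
$X{\left(G,d \right)} = -207$
$j = 8543$ ($j = 11 + 8532 = 8543$)
$j + X{\left(-441,44 \right)} = 8543 - 207 = 8336$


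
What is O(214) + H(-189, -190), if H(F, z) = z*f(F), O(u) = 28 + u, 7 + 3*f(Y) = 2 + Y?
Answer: 37586/3 ≈ 12529.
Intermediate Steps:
f(Y) = -5/3 + Y/3 (f(Y) = -7/3 + (2 + Y)/3 = -7/3 + (2/3 + Y/3) = -5/3 + Y/3)
H(F, z) = z*(-5/3 + F/3)
O(214) + H(-189, -190) = (28 + 214) + (1/3)*(-190)*(-5 - 189) = 242 + (1/3)*(-190)*(-194) = 242 + 36860/3 = 37586/3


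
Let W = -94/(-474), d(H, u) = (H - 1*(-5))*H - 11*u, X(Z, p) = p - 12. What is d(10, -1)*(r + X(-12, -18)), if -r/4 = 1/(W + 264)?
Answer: -43226154/8945 ≈ -4832.4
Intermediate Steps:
X(Z, p) = -12 + p
d(H, u) = -11*u + H*(5 + H) (d(H, u) = (H + 5)*H - 11*u = (5 + H)*H - 11*u = H*(5 + H) - 11*u = -11*u + H*(5 + H))
W = 47/237 (W = -94*(-1/474) = 47/237 ≈ 0.19831)
r = -948/62615 (r = -4/(47/237 + 264) = -4/62615/237 = -4*237/62615 = -948/62615 ≈ -0.015140)
d(10, -1)*(r + X(-12, -18)) = (10² - 11*(-1) + 5*10)*(-948/62615 + (-12 - 18)) = (100 + 11 + 50)*(-948/62615 - 30) = 161*(-1879398/62615) = -43226154/8945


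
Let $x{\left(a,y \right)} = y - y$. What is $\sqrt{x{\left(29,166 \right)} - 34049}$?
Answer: $i \sqrt{34049} \approx 184.52 i$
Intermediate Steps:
$x{\left(a,y \right)} = 0$
$\sqrt{x{\left(29,166 \right)} - 34049} = \sqrt{0 - 34049} = \sqrt{-34049} = i \sqrt{34049}$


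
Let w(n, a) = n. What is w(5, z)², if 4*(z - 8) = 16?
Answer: 25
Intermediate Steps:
z = 12 (z = 8 + (¼)*16 = 8 + 4 = 12)
w(5, z)² = 5² = 25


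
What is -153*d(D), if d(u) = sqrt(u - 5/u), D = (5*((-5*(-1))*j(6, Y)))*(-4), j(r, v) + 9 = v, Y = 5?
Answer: -153*sqrt(159995)/20 ≈ -3060.0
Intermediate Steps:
j(r, v) = -9 + v
D = 400 (D = (5*((-5*(-1))*(-9 + 5)))*(-4) = (5*(5*(-4)))*(-4) = (5*(-20))*(-4) = -100*(-4) = 400)
-153*d(D) = -153*sqrt(400 - 5/400) = -153*sqrt(400 - 5*1/400) = -153*sqrt(400 - 1/80) = -153*sqrt(159995)/20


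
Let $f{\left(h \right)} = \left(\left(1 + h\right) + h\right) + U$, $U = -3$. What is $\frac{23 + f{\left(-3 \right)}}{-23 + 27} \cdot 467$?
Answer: $\frac{7005}{4} \approx 1751.3$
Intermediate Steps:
$f{\left(h \right)} = -2 + 2 h$ ($f{\left(h \right)} = \left(\left(1 + h\right) + h\right) - 3 = \left(1 + 2 h\right) - 3 = -2 + 2 h$)
$\frac{23 + f{\left(-3 \right)}}{-23 + 27} \cdot 467 = \frac{23 + \left(-2 + 2 \left(-3\right)\right)}{-23 + 27} \cdot 467 = \frac{23 - 8}{4} \cdot 467 = \left(23 - 8\right) \frac{1}{4} \cdot 467 = 15 \cdot \frac{1}{4} \cdot 467 = \frac{15}{4} \cdot 467 = \frac{7005}{4}$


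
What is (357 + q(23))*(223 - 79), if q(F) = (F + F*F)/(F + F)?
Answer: 53136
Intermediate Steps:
q(F) = (F + F**2)/(2*F) (q(F) = (F + F**2)/((2*F)) = (F + F**2)*(1/(2*F)) = (F + F**2)/(2*F))
(357 + q(23))*(223 - 79) = (357 + (1/2 + (1/2)*23))*(223 - 79) = (357 + (1/2 + 23/2))*144 = (357 + 12)*144 = 369*144 = 53136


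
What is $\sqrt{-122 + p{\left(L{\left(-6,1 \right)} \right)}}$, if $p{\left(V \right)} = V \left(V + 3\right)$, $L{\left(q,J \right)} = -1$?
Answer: $2 i \sqrt{31} \approx 11.136 i$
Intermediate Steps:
$p{\left(V \right)} = V \left(3 + V\right)$
$\sqrt{-122 + p{\left(L{\left(-6,1 \right)} \right)}} = \sqrt{-122 - \left(3 - 1\right)} = \sqrt{-122 - 2} = \sqrt{-124} = 2 i \sqrt{31}$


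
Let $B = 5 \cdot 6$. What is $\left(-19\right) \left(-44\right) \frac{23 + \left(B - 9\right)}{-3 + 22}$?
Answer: $1936$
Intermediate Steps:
$B = 30$
$\left(-19\right) \left(-44\right) \frac{23 + \left(B - 9\right)}{-3 + 22} = \left(-19\right) \left(-44\right) \frac{23 + \left(30 - 9\right)}{-3 + 22} = 836 \frac{23 + 21}{19} = 836 \cdot 44 \cdot \frac{1}{19} = 836 \cdot \frac{44}{19} = 1936$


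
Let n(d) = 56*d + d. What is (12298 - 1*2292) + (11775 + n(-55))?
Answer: 18646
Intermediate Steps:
n(d) = 57*d
(12298 - 1*2292) + (11775 + n(-55)) = (12298 - 1*2292) + (11775 + 57*(-55)) = (12298 - 2292) + (11775 - 3135) = 10006 + 8640 = 18646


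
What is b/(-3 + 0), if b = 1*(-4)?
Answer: 4/3 ≈ 1.3333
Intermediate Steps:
b = -4
b/(-3 + 0) = -4/(-3 + 0) = -4/(-3) = -⅓*(-4) = 4/3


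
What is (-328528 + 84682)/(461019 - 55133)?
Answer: -121923/202943 ≈ -0.60077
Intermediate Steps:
(-328528 + 84682)/(461019 - 55133) = -243846/405886 = -243846*1/405886 = -121923/202943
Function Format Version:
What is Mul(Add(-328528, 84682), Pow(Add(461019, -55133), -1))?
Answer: Rational(-121923, 202943) ≈ -0.60077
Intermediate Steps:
Mul(Add(-328528, 84682), Pow(Add(461019, -55133), -1)) = Mul(-243846, Pow(405886, -1)) = Mul(-243846, Rational(1, 405886)) = Rational(-121923, 202943)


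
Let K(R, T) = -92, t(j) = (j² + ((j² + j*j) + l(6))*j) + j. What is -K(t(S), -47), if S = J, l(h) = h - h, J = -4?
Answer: 92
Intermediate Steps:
l(h) = 0
S = -4
t(j) = j + j² + 2*j³ (t(j) = (j² + ((j² + j*j) + 0)*j) + j = (j² + ((j² + j²) + 0)*j) + j = (j² + (2*j² + 0)*j) + j = (j² + (2*j²)*j) + j = (j² + 2*j³) + j = j + j² + 2*j³)
-K(t(S), -47) = -1*(-92) = 92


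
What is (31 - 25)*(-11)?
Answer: -66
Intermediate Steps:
(31 - 25)*(-11) = 6*(-11) = -66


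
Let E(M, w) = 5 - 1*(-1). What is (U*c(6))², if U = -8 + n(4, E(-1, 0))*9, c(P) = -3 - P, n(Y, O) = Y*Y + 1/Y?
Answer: 24770529/16 ≈ 1.5482e+6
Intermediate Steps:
E(M, w) = 6 (E(M, w) = 5 + 1 = 6)
n(Y, O) = 1/Y + Y² (n(Y, O) = Y² + 1/Y = 1/Y + Y²)
U = 553/4 (U = -8 + ((1 + 4³)/4)*9 = -8 + ((1 + 64)/4)*9 = -8 + ((¼)*65)*9 = -8 + (65/4)*9 = -8 + 585/4 = 553/4 ≈ 138.25)
(U*c(6))² = (553*(-3 - 1*6)/4)² = (553*(-3 - 6)/4)² = ((553/4)*(-9))² = (-4977/4)² = 24770529/16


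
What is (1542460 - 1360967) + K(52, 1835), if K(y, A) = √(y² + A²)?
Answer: 181493 + √3369929 ≈ 1.8333e+5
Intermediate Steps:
K(y, A) = √(A² + y²)
(1542460 - 1360967) + K(52, 1835) = (1542460 - 1360967) + √(1835² + 52²) = 181493 + √(3367225 + 2704) = 181493 + √3369929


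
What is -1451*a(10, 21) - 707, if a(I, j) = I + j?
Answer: -45688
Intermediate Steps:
-1451*a(10, 21) - 707 = -1451*(10 + 21) - 707 = -1451*31 - 707 = -44981 - 707 = -45688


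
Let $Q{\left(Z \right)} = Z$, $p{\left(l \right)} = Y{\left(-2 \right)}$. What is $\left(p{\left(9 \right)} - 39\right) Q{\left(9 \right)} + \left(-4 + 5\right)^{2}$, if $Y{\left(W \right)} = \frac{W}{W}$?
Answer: $-341$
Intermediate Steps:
$Y{\left(W \right)} = 1$
$p{\left(l \right)} = 1$
$\left(p{\left(9 \right)} - 39\right) Q{\left(9 \right)} + \left(-4 + 5\right)^{2} = \left(1 - 39\right) 9 + \left(-4 + 5\right)^{2} = \left(-38\right) 9 + 1^{2} = -342 + 1 = -341$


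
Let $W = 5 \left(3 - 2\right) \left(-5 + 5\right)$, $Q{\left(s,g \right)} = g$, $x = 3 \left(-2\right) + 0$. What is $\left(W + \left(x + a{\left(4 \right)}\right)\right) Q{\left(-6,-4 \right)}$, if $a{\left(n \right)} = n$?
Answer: $8$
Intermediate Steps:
$x = -6$ ($x = -6 + 0 = -6$)
$W = 0$ ($W = 5 \cdot 1 \cdot 0 = 5 \cdot 0 = 0$)
$\left(W + \left(x + a{\left(4 \right)}\right)\right) Q{\left(-6,-4 \right)} = \left(0 + \left(-6 + 4\right)\right) \left(-4\right) = \left(0 - 2\right) \left(-4\right) = \left(-2\right) \left(-4\right) = 8$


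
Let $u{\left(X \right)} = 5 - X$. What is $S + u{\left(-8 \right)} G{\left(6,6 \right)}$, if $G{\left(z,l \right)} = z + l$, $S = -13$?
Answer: $143$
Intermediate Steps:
$G{\left(z,l \right)} = l + z$
$S + u{\left(-8 \right)} G{\left(6,6 \right)} = -13 + \left(5 - -8\right) \left(6 + 6\right) = -13 + \left(5 + 8\right) 12 = -13 + 13 \cdot 12 = -13 + 156 = 143$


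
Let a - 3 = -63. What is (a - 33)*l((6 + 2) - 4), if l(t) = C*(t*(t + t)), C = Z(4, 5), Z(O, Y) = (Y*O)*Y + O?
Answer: -309504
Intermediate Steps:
a = -60 (a = 3 - 63 = -60)
Z(O, Y) = O + O*Y² (Z(O, Y) = (O*Y)*Y + O = O*Y² + O = O + O*Y²)
C = 104 (C = 4*(1 + 5²) = 4*(1 + 25) = 4*26 = 104)
l(t) = 208*t² (l(t) = 104*(t*(t + t)) = 104*(t*(2*t)) = 104*(2*t²) = 208*t²)
(a - 33)*l((6 + 2) - 4) = (-60 - 33)*(208*((6 + 2) - 4)²) = -19344*(8 - 4)² = -19344*4² = -19344*16 = -93*3328 = -309504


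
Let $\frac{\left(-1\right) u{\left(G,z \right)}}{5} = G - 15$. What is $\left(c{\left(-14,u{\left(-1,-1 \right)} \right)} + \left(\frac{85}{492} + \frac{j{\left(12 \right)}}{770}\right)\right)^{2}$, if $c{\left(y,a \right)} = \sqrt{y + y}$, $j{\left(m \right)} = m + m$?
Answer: $- \frac{1003146019559}{35879936400} + \frac{38629 i \sqrt{7}}{47355} \approx -27.958 + 2.1582 i$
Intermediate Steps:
$j{\left(m \right)} = 2 m$
$u{\left(G,z \right)} = 75 - 5 G$ ($u{\left(G,z \right)} = - 5 \left(G - 15\right) = - 5 \left(-15 + G\right) = 75 - 5 G$)
$c{\left(y,a \right)} = \sqrt{2} \sqrt{y}$ ($c{\left(y,a \right)} = \sqrt{2 y} = \sqrt{2} \sqrt{y}$)
$\left(c{\left(-14,u{\left(-1,-1 \right)} \right)} + \left(\frac{85}{492} + \frac{j{\left(12 \right)}}{770}\right)\right)^{2} = \left(\sqrt{2} \sqrt{-14} + \left(\frac{85}{492} + \frac{2 \cdot 12}{770}\right)\right)^{2} = \left(\sqrt{2} i \sqrt{14} + \left(85 \cdot \frac{1}{492} + 24 \cdot \frac{1}{770}\right)\right)^{2} = \left(2 i \sqrt{7} + \left(\frac{85}{492} + \frac{12}{385}\right)\right)^{2} = \left(2 i \sqrt{7} + \frac{38629}{189420}\right)^{2} = \left(\frac{38629}{189420} + 2 i \sqrt{7}\right)^{2}$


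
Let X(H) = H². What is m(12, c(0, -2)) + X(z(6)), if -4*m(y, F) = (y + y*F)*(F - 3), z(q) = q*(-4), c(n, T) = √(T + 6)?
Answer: 585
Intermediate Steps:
c(n, T) = √(6 + T)
z(q) = -4*q
m(y, F) = -(-3 + F)*(y + F*y)/4 (m(y, F) = -(y + y*F)*(F - 3)/4 = -(y + F*y)*(-3 + F)/4 = -(-3 + F)*(y + F*y)/4)
m(12, c(0, -2)) + X(z(6)) = (¼)*12*(3 - (√(6 - 2))² + 2*√(6 - 2)) + (-4*6)² = (¼)*12*(3 - (√4)² + 2*√4) + (-24)² = (¼)*12*(3 - 1*2² + 2*2) + 576 = (¼)*12*(3 - 1*4 + 4) + 576 = (¼)*12*(3 - 4 + 4) + 576 = (¼)*12*3 + 576 = 9 + 576 = 585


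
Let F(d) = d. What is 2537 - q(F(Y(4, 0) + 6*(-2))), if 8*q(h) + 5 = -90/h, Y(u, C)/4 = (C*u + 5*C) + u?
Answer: 40647/16 ≈ 2540.4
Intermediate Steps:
Y(u, C) = 4*u + 20*C + 4*C*u (Y(u, C) = 4*((C*u + 5*C) + u) = 4*((5*C + C*u) + u) = 4*(u + 5*C + C*u) = 4*u + 20*C + 4*C*u)
q(h) = -5/8 - 45/(4*h) (q(h) = -5/8 + (-90/h)/8 = -5/8 - 45/(4*h))
2537 - q(F(Y(4, 0) + 6*(-2))) = 2537 - 5*(-18 - ((4*4 + 20*0 + 4*0*4) + 6*(-2)))/(8*((4*4 + 20*0 + 4*0*4) + 6*(-2))) = 2537 - 5*(-18 - ((16 + 0 + 0) - 12))/(8*((16 + 0 + 0) - 12)) = 2537 - 5*(-18 - (16 - 12))/(8*(16 - 12)) = 2537 - 5*(-18 - 1*4)/(8*4) = 2537 - 5*(-18 - 4)/(8*4) = 2537 - 5*(-22)/(8*4) = 2537 - 1*(-55/16) = 2537 + 55/16 = 40647/16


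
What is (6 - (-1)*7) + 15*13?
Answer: 208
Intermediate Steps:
(6 - (-1)*7) + 15*13 = (6 - 1*(-7)) + 195 = (6 + 7) + 195 = 13 + 195 = 208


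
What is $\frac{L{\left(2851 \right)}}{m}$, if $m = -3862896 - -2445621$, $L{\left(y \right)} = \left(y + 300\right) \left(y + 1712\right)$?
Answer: $- \frac{1597557}{157475} \approx -10.145$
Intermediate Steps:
$L{\left(y \right)} = \left(300 + y\right) \left(1712 + y\right)$
$m = -1417275$ ($m = -3862896 + 2445621 = -1417275$)
$\frac{L{\left(2851 \right)}}{m} = \frac{513600 + 2851^{2} + 2012 \cdot 2851}{-1417275} = \left(513600 + 8128201 + 5736212\right) \left(- \frac{1}{1417275}\right) = 14378013 \left(- \frac{1}{1417275}\right) = - \frac{1597557}{157475}$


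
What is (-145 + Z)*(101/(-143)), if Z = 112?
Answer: 303/13 ≈ 23.308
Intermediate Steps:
(-145 + Z)*(101/(-143)) = (-145 + 112)*(101/(-143)) = -3333*(-1)/143 = -33*(-101/143) = 303/13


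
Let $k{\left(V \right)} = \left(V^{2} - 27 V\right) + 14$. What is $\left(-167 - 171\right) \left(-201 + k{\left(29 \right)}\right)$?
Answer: $43602$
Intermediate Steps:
$k{\left(V \right)} = 14 + V^{2} - 27 V$
$\left(-167 - 171\right) \left(-201 + k{\left(29 \right)}\right) = \left(-167 - 171\right) \left(-201 + \left(14 + 29^{2} - 783\right)\right) = \left(-167 - 171\right) \left(-201 + \left(14 + 841 - 783\right)\right) = - 338 \left(-201 + 72\right) = \left(-338\right) \left(-129\right) = 43602$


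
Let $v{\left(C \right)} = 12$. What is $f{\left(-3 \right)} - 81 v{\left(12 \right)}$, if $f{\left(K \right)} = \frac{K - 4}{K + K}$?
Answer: $- \frac{5825}{6} \approx -970.83$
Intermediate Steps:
$f{\left(K \right)} = \frac{-4 + K}{2 K}$
$f{\left(-3 \right)} - 81 v{\left(12 \right)} = \frac{-4 - 3}{2 \left(-3\right)} - 972 = \frac{1}{2} \left(- \frac{1}{3}\right) \left(-7\right) - 972 = \frac{7}{6} - 972 = - \frac{5825}{6}$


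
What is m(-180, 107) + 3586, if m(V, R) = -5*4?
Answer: 3566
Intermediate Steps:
m(V, R) = -20
m(-180, 107) + 3586 = -20 + 3586 = 3566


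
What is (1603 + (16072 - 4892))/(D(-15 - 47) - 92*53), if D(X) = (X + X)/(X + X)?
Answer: -4261/1625 ≈ -2.6222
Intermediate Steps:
D(X) = 1 (D(X) = (2*X)/((2*X)) = (2*X)*(1/(2*X)) = 1)
(1603 + (16072 - 4892))/(D(-15 - 47) - 92*53) = (1603 + (16072 - 4892))/(1 - 92*53) = (1603 + 11180)/(1 - 4876) = 12783/(-4875) = 12783*(-1/4875) = -4261/1625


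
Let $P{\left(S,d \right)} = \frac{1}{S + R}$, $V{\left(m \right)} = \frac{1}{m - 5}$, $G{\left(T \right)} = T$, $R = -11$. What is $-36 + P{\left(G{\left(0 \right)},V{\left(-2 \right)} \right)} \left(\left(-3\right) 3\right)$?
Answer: $- \frac{387}{11} \approx -35.182$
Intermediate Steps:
$V{\left(m \right)} = \frac{1}{-5 + m}$
$P{\left(S,d \right)} = \frac{1}{-11 + S}$ ($P{\left(S,d \right)} = \frac{1}{S - 11} = \frac{1}{-11 + S}$)
$-36 + P{\left(G{\left(0 \right)},V{\left(-2 \right)} \right)} \left(\left(-3\right) 3\right) = -36 + \frac{\left(-3\right) 3}{-11 + 0} = -36 + \frac{1}{-11} \left(-9\right) = -36 - - \frac{9}{11} = -36 + \frac{9}{11} = - \frac{387}{11}$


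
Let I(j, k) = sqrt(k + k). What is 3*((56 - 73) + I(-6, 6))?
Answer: -51 + 6*sqrt(3) ≈ -40.608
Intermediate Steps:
I(j, k) = sqrt(2)*sqrt(k) (I(j, k) = sqrt(2*k) = sqrt(2)*sqrt(k))
3*((56 - 73) + I(-6, 6)) = 3*((56 - 73) + sqrt(2)*sqrt(6)) = 3*(-17 + 2*sqrt(3)) = -51 + 6*sqrt(3)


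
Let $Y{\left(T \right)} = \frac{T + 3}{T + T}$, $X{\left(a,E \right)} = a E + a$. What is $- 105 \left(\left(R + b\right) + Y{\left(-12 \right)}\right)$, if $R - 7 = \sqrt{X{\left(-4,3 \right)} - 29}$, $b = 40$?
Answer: $- \frac{39795}{8} - 315 i \sqrt{5} \approx -4974.4 - 704.36 i$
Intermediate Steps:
$X{\left(a,E \right)} = a + E a$ ($X{\left(a,E \right)} = E a + a = a + E a$)
$Y{\left(T \right)} = \frac{3 + T}{2 T}$
$R = 7 + 3 i \sqrt{5}$ ($R = 7 + \sqrt{- 4 \left(1 + 3\right) - 29} = 7 + \sqrt{\left(-4\right) 4 - 29} = 7 + \sqrt{-16 - 29} = 7 + \sqrt{-45} = 7 + 3 i \sqrt{5} \approx 7.0 + 6.7082 i$)
$- 105 \left(\left(R + b\right) + Y{\left(-12 \right)}\right) = - 105 \left(\left(\left(7 + 3 i \sqrt{5}\right) + 40\right) + \frac{3 - 12}{2 \left(-12\right)}\right) = - 105 \left(\left(47 + 3 i \sqrt{5}\right) + \frac{1}{2} \left(- \frac{1}{12}\right) \left(-9\right)\right) = - 105 \left(\left(47 + 3 i \sqrt{5}\right) + \frac{3}{8}\right) = - 105 \left(\frac{379}{8} + 3 i \sqrt{5}\right) = - \frac{39795}{8} - 315 i \sqrt{5}$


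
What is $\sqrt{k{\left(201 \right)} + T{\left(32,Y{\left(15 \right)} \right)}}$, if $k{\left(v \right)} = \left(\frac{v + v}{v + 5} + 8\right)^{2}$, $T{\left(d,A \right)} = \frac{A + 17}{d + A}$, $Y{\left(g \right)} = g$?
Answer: $\frac{\sqrt{2336786561}}{4841} \approx 9.9856$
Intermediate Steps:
$T{\left(d,A \right)} = \frac{17 + A}{A + d}$
$k{\left(v \right)} = \left(8 + \frac{2 v}{5 + v}\right)^{2}$ ($k{\left(v \right)} = \left(\frac{2 v}{5 + v} + 8\right)^{2} = \left(8 + \frac{2 v}{5 + v}\right)^{2}$)
$\sqrt{k{\left(201 \right)} + T{\left(32,Y{\left(15 \right)} \right)}} = \sqrt{\frac{100 \left(4 + 201\right)^{2}}{\left(5 + 201\right)^{2}} + \frac{17 + 15}{15 + 32}} = \sqrt{\frac{100 \cdot 205^{2}}{42436} + \frac{1}{47} \cdot 32} = \sqrt{100 \cdot 42025 \cdot \frac{1}{42436} + \frac{1}{47} \cdot 32} = \sqrt{\frac{1050625}{10609} + \frac{32}{47}} = \sqrt{\frac{49718863}{498623}} = \frac{\sqrt{2336786561}}{4841}$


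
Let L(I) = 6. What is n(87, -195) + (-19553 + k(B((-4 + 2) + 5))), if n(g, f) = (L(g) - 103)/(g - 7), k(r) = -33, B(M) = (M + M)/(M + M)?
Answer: -1566977/80 ≈ -19587.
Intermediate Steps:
B(M) = 1 (B(M) = (2*M)/((2*M)) = (2*M)*(1/(2*M)) = 1)
n(g, f) = -97/(-7 + g) (n(g, f) = (6 - 103)/(g - 7) = -97/(-7 + g))
n(87, -195) + (-19553 + k(B((-4 + 2) + 5))) = -97/(-7 + 87) + (-19553 - 33) = -97/80 - 19586 = -1566977/80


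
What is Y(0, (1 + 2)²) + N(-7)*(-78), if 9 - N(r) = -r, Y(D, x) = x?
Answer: -147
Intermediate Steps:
N(r) = 9 + r (N(r) = 9 - (-1)*r = 9 + r)
Y(0, (1 + 2)²) + N(-7)*(-78) = (1 + 2)² + (9 - 7)*(-78) = 3² + 2*(-78) = 9 - 156 = -147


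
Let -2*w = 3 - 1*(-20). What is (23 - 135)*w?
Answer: 1288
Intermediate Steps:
w = -23/2 (w = -(3 - 1*(-20))/2 = -(3 + 20)/2 = -½*23 = -23/2 ≈ -11.500)
(23 - 135)*w = (23 - 135)*(-23/2) = -112*(-23/2) = 1288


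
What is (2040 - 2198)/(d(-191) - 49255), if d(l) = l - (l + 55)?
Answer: 79/24655 ≈ 0.0032042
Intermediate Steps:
d(l) = -55 (d(l) = l - (55 + l) = l + (-55 - l) = -55)
(2040 - 2198)/(d(-191) - 49255) = (2040 - 2198)/(-55 - 49255) = -158/(-49310) = -158*(-1/49310) = 79/24655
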